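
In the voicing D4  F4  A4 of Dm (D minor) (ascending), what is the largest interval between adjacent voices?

major third

Adjacent intervals: D4→F4 = minor third; F4→A4 = major third.
The largest is F4 to A4, a major third (4 semitones).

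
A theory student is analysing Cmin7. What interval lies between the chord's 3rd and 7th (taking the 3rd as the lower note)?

Spelling the chord: C, Eb, G, Bb.
3rd = Eb; 7th = Bb.
Eb up to Bb spans 5 letter names and 7 semitones — a perfect fifth.

perfect fifth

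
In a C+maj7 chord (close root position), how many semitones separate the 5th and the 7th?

Cmaj7#5 (C augmented major seventh): C–E–G♯–B.
G♯ to B is a minor third: 3 semitones.

3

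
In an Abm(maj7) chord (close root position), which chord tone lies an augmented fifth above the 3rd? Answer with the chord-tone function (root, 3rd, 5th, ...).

7th

Abm(maj7) is spelled Ab–Cb–Eb–G.
The 3rd is Cb. An augmented fifth above Cb is G.
G is the chord's 7th.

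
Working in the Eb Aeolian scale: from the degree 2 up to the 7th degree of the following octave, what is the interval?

minor thirteenth

The scale runs Eb F Gb Ab Bb Cb Db.
So we need the interval from F up to Db.
F up to Db is 20 semitones, a half step narrower than a major thirteenth, so the interval is minor.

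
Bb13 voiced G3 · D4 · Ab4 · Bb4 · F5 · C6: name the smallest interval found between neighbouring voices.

major second

Adjacent intervals: G3→D4 = perfect fifth; D4→Ab4 = diminished fifth; Ab4→Bb4 = major second; Bb4→F5 = perfect fifth; F5→C6 = perfect fifth.
The smallest is Ab4 to Bb4, a major second (2 semitones).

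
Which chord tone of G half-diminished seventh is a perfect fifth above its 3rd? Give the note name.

F

Gm7b5 is spelled G Bb Db F.
The 3rd is Bb. A perfect fifth above Bb is F.
F is the chord's 7th.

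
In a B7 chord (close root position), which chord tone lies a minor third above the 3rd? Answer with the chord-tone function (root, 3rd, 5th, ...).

B dominant seventh is spelled B–D♯–F♯–A.
The 3rd is D♯. A minor third above D♯ is F♯.
F♯ is the chord's 5th.

5th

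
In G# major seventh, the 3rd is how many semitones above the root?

G# major seventh: G#, B#, D#, F##.
G# to B# is a major third: 4 semitones.

4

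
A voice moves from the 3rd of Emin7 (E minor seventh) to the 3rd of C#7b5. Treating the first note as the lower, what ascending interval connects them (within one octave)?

augmented sixth

Emin7 (E minor seventh) has G as its 3rd, and C#7b5 has E# as its 3rd.
From G to E#: 10 semitones over a sixth = augmented.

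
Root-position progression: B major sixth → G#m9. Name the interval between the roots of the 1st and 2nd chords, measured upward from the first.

The roots are B and G#.
From B to G# is 9 semitones, exactly the major sixth.

M6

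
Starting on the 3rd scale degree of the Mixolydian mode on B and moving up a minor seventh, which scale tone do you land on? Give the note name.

The scale is B C♯ D♯ E F♯ G♯ A.
The 3rd scale degree is D♯; a minor seventh above that is C♯ — scale degree 2.

C#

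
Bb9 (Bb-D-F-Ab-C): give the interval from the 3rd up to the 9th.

That puts D below C.
From D to C: 10 semitones over a seventh = minor.

minor seventh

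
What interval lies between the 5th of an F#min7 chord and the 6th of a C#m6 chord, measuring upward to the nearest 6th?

F#min7 has C# as its 5th, and C#m6 has A# as its 6th.
C# up to A# spans 6 letter names and 9 semitones — a major sixth.

major sixth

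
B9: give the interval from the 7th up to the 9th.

major third

The chord tones of B9 (B dominant ninth) are B-D#-F#-A-C#.
The 7th is A and the 9th is C#.
Counting 3 letters and 4 half steps from A gives a major third.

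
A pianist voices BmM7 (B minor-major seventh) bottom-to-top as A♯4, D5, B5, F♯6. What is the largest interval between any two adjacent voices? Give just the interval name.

major 6th

Adjacent intervals: A♯4→D5 = diminished fourth; D5→B5 = major sixth; B5→F♯6 = perfect fifth.
The largest is D5 to B5, a major sixth (9 semitones).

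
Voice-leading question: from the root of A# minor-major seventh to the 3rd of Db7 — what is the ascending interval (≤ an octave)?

A# minor-major seventh has A# as its root, and Db7 has F as its 3rd.
From A# to F: 7 semitones over a sixth = diminished.

diminished sixth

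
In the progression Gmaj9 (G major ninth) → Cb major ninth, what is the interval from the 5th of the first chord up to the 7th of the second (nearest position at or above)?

The 5th of Gmaj9 (G major ninth) is D; the 7th of Cb major ninth is Bb.
6 letter names make it a sixth; at 8 semitones (a half step narrower than major) the quality is minor.

m6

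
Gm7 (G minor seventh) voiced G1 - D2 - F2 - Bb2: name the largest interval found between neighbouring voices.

perfect fifth

Adjacent intervals: G1→D2 = perfect fifth; D2→F2 = minor third; F2→Bb2 = perfect fourth.
The largest is G1 to D2, a perfect fifth (7 semitones).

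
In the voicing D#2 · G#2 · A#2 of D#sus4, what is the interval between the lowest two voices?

perfect fourth

Those voices are D#2 and G#2.
From D# to G# is 5 semitones, exactly the perfect fourth.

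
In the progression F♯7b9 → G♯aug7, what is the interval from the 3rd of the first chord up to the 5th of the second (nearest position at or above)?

F♯7b9 has A♯ as its 3rd, and G♯aug7 has D𝄪 as its 5th.
From A♯ to D𝄪: 6 semitones over a fourth = augmented.

augmented fourth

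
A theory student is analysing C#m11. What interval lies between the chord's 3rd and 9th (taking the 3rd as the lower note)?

major seventh

Spelling the chord: C#-E-G#-B-D#-F#.
The 3rd is E and the 9th is D#.
From E to D# is 11 semitones, exactly the major seventh.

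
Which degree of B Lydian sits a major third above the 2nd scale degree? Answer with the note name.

E#

The scale is B C♯ D♯ E♯ F♯ G♯ A♯.
The 2nd scale degree is C♯; a major third above that is E♯ — scale degree 4.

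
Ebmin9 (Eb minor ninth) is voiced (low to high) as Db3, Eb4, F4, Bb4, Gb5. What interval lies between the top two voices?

Those voices are Bb4 and Gb5.
6 letter names make it a sixth; at 8 semitones (a half step narrower than major) the quality is minor.

m6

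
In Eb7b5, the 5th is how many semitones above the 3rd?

The chord tones of Eb7b5 (Eb dominant seventh flat five) are Eb–G–Bbb–Db.
G to Bbb is a diminished third: 2 semitones.

2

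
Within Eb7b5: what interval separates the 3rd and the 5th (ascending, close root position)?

diminished third

Eb7b5 is spelled Eb–G–Bbb–Db.
So we need the interval from G up to Bbb.
From G to Bbb: 2 semitones over a third = diminished.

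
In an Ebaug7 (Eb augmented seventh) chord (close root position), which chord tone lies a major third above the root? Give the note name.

Eb+7 (Eb augmented seventh): Eb, G, B, Db.
The root is Eb. A major third above Eb is G.
G is the chord's 3rd.

G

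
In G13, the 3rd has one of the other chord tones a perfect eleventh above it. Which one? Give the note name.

E

The chord tones of G dominant thirteenth are G B D F A E.
The 3rd is B. A perfect eleventh above B is E.
E is the chord's 13th.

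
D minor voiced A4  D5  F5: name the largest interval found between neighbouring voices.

P4

Adjacent intervals: A4→D5 = perfect fourth; D5→F5 = minor third.
The largest is A4 to D5, a perfect fourth (5 semitones).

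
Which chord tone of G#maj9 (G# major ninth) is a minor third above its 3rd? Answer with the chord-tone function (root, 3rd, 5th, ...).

5th

G# major ninth: G# B# D# F## A#.
The 3rd is B#. A minor third above B# is D#.
D# is the chord's 5th.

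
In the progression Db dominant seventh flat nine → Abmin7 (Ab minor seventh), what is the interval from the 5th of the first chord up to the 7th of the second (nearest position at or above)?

m7

The 5th of Db dominant seventh flat nine is Ab; the 7th of Abmin7 (Ab minor seventh) is Gb.
From Ab to Gb: 10 semitones over a seventh = minor.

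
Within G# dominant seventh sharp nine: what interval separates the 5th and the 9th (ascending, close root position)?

The chord tones of G#7#9 are G#–B#–D#–F#–A##.
That puts D# below A##.
5 letter names make it a fifth; at 8 semitones (a half step wider than perfect) the quality is augmented.

augmented 5th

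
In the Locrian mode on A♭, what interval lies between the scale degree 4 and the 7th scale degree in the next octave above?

perfect 11th

A♭ locrian: A♭ B𝄫 C♭ D♭ E𝄫 F♭ G♭.
Scale degree 4 = D♭; scale degree 7 (up an octave) = G♭.
From D♭ to G♭ is 17 semitones, exactly the perfect eleventh.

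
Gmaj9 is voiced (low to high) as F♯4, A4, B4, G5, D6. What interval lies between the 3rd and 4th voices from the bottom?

minor sixth

Those voices are B4 and G5.
6 letter names make it a sixth; at 8 semitones (a half step narrower than major) the quality is minor.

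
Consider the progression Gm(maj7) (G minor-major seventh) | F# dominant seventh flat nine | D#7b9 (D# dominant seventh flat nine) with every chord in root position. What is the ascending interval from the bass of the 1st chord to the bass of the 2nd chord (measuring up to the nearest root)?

The roots are G and F#.
G up to F# spans 7 letter names and 11 semitones — a major seventh.

major 7th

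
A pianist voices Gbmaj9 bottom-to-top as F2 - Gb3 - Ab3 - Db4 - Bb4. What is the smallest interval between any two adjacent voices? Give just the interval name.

M2

Adjacent intervals: F2→Gb3 = minor ninth; Gb3→Ab3 = major second; Ab3→Db4 = perfect fourth; Db4→Bb4 = major sixth.
The smallest is Gb3 to Ab3, a major second (2 semitones).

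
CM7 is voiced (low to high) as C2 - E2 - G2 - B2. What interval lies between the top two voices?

M3

Those voices are G2 and B2.
G up to B spans 3 letter names and 4 semitones — a major third.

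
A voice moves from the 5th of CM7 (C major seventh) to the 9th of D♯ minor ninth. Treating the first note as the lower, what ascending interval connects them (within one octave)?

augmented sixth

CM7 (C major seventh) has G as its 5th, and D♯ minor ninth has E♯ as its 9th.
6 letter names make it a sixth; at 10 semitones (a half step wider than major) the quality is augmented.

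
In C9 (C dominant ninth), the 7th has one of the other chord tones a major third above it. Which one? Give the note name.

C9: C-E-G-Bb-D.
The 7th is Bb. A major third above Bb is D.
D is the chord's 9th.

D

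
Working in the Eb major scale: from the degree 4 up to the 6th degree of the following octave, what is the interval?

Spelling the Eb major scale: Eb F G Ab Bb C D.
Degree 4 = Ab; 6th degree (up an octave) = C.
From Ab to C is 16 semitones, exactly the major tenth.

major tenth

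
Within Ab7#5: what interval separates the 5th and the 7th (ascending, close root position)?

diminished third

Ab7#5 is spelled Ab-C-E-Gb.
So we need the interval from E up to Gb.
From E to Gb: 2 semitones over a third = diminished.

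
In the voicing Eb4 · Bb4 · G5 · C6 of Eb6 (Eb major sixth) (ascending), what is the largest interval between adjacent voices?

major 6th

Adjacent intervals: Eb4→Bb4 = perfect fifth; Bb4→G5 = major sixth; G5→C6 = perfect fourth.
The largest is Bb4 to G5, a major sixth (9 semitones).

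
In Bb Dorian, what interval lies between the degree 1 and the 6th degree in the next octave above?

The scale runs Bb C Db Eb F G Ab.
The degree 1 is Bb and the degree 6 (up an octave) is G.
Counting 13 letters and 21 half steps from Bb gives a major thirteenth.

major thirteenth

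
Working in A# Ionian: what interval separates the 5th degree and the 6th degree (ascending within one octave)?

The scale runs A# B# C## D# E# F## G##.
That puts E# below F##.
From E# to F## is 2 semitones, exactly the major second.

major 2nd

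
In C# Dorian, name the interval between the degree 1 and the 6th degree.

M6

The scale runs C# D# E F# G# A# B.
The degree 1 is C# and the 6th scale degree is A#.
C# up to A# spans 6 letter names and 9 semitones — a major sixth.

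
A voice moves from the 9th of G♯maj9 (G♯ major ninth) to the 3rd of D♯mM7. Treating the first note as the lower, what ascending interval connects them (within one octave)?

The 9th of G♯maj9 (G♯ major ninth) is A♯; the 3rd of D♯mM7 is F♯.
6 letter names make it a sixth; at 8 semitones (a half step narrower than major) the quality is minor.

minor sixth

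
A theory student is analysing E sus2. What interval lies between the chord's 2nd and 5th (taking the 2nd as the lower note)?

perfect fourth

Esus2 (E sus2) is spelled E, F#, B.
So we need the interval from F# up to B.
Counting 4 letters and 5 half steps from F# gives a perfect fourth.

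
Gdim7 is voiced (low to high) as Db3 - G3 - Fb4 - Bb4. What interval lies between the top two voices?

Those voices are Fb4 and Bb4.
Fb up to Bb is 6 semitones, a half step wider than a perfect fourth, so the interval is augmented.

augmented 4th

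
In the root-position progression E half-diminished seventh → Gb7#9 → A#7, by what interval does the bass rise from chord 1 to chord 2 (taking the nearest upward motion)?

The roots are E and Gb.
From E to Gb: 2 semitones over a third = diminished.

diminished 3rd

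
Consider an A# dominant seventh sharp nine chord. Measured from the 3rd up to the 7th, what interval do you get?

diminished fifth

A#7#9: A#-C##-E#-G#-B##.
The 3rd is C## and the 7th is G#.
5 letter names make it a fifth; at 6 semitones (a half step narrower than perfect) the quality is diminished.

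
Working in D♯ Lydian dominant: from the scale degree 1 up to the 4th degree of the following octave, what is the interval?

augmented eleventh

Spelling D♯ Lydian dominant: D♯ E♯ F𝄪 G𝄪 A♯ B♯ C♯.
So we need the interval from D♯ up to G𝄪.
11 letter names make it an eleventh; at 18 semitones (a half step wider than perfect) the quality is augmented.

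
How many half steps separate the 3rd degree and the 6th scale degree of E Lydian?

5

The scale is E F# G# A# B C# D#.
G# up to C# is a perfect fourth — 5 semitones.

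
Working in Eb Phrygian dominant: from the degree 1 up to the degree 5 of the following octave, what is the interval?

perfect 12th

The scale runs Eb Fb G Ab Bb Cb Db.
So we need the interval from Eb up to Bb.
Counting 12 letters and 19 half steps from Eb gives a perfect twelfth.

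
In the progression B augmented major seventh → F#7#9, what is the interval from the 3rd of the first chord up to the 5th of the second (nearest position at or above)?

m7

The 3rd of B augmented major seventh is D#; the 5th of F#7#9 is C#.
7 letter names make it a seventh; at 10 semitones (a half step narrower than major) the quality is minor.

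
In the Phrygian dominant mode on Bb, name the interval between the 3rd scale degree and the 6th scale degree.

d4

The scale runs Bb Cb D Eb F Gb Ab.
That puts D below Gb.
D up to Gb is 4 semitones, a half step narrower than a perfect fourth, so the interval is diminished.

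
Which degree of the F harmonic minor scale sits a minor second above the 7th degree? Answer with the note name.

F

The scale is F G A♭ B♭ C D♭ E.
The 7th degree is E; a minor second above that is F — scale degree 1.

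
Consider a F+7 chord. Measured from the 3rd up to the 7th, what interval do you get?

Spelling the chord: F-A-C♯-E♭.
So we need the interval from A up to E♭.
5 letter names make it a fifth; at 6 semitones (a half step narrower than perfect) the quality is diminished.
That tritone between 3rd and 7th is what gives the dominant seventh its pull toward resolution.

diminished 5th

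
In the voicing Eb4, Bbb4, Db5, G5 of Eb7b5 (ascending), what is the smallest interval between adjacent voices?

major third

Adjacent intervals: Eb4→Bbb4 = diminished fifth; Bbb4→Db5 = major third; Db5→G5 = augmented fourth.
The smallest is Bbb4 to Db5, a major third (4 semitones).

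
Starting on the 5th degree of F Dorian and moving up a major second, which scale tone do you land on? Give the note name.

D

The scale is F G Ab Bb C D Eb.
The 5th degree is C; a major second above that is D — scale degree 6.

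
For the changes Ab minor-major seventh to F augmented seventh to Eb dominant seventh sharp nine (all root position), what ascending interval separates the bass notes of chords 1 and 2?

major sixth

The roots are Ab and F.
Counting 6 letters and 9 half steps from Ab gives a major sixth.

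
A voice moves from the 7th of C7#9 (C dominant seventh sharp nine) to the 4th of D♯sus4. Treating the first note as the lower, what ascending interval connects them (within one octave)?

C7#9 (C dominant seventh sharp nine) has B♭ as its 7th, and D♯sus4 has G♯ as its 4th.
From B♭ to G♯: 10 semitones over a sixth = augmented.

A6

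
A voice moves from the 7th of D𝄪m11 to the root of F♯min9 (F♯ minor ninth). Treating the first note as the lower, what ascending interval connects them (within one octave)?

d4

D𝄪m11 has C𝄪 as its 7th, and F♯min9 (F♯ minor ninth) has F♯ as its root.
From C𝄪 to F♯: 4 semitones over a fourth = diminished.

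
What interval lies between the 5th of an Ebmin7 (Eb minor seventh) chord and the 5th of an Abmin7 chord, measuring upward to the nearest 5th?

The 5th of Ebmin7 (Eb minor seventh) is Bb; the 5th of Abmin7 is Eb.
Counting 4 letters and 5 half steps from Bb gives a perfect fourth.

perfect 4th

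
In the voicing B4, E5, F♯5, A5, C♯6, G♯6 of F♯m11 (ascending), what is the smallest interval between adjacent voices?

Adjacent intervals: B4→E5 = perfect fourth; E5→F♯5 = major second; F♯5→A5 = minor third; A5→C♯6 = major third; C♯6→G♯6 = perfect fifth.
The smallest is E5 to F♯5, a major second (2 semitones).

major second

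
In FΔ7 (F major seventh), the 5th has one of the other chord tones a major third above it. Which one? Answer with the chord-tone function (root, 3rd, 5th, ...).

7th

The chord tones of F major seventh are F–A–C–E.
The 5th is C. A major third above C is E.
E is the chord's 7th.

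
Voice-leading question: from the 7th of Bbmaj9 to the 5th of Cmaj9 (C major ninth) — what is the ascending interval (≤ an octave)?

Bbmaj9 has A as its 7th, and Cmaj9 (C major ninth) has G as its 5th.
From A to G: 10 semitones over a seventh = minor.

minor 7th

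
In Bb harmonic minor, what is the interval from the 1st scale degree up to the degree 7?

Bb harmonic minor: Bb C Db Eb F Gb A.
The 1st scale degree is Bb and the degree 7 is A.
Counting 7 letters and 11 half steps from Bb gives a major seventh.

major seventh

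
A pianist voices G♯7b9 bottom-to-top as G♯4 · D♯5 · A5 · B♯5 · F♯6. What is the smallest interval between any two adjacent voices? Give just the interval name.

Adjacent intervals: G♯4→D♯5 = perfect fifth; D♯5→A5 = diminished fifth; A5→B♯5 = augmented second; B♯5→F♯6 = diminished fifth.
The smallest is A5 to B♯5, an augmented second (3 semitones).

A2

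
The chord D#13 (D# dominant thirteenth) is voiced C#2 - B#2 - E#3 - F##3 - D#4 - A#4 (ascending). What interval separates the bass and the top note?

The outer voices are C#2 and A#4.
Counting 20 letters and 33 half steps from C# gives a major 20th.

major 20th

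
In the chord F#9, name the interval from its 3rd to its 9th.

Spelling the chord: F#–A#–C#–E–G#.
That puts A# below G#.
From A# to G#: 10 semitones over a seventh = minor.

minor 7th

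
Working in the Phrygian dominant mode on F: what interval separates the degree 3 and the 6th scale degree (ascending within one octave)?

Spelling the Phrygian dominant mode on F: F Gb A Bb C Db Eb.
Degree 3 = A; degree 6 = Db.
A up to Db is 4 semitones, a half step narrower than a perfect fourth, so the interval is diminished.

diminished 4th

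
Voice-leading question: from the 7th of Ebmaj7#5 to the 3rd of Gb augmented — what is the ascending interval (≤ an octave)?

minor sixth

Ebmaj7#5 has D as its 7th, and Gb augmented has Bb as its 3rd.
D up to Bb is 8 semitones, a half step narrower than a major sixth, so the interval is minor.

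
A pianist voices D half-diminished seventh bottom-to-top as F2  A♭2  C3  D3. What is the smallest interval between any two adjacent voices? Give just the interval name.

major second

Adjacent intervals: F2→A♭2 = minor third; A♭2→C3 = major third; C3→D3 = major second.
The smallest is C3 to D3, a major second (2 semitones).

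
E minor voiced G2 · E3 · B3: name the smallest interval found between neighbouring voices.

Adjacent intervals: G2→E3 = major sixth; E3→B3 = perfect fifth.
The smallest is E3 to B3, a perfect fifth (7 semitones).

perfect fifth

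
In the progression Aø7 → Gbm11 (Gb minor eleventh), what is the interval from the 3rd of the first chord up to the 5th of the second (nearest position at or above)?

The 3rd of Aø7 is C; the 5th of Gbm11 (Gb minor eleventh) is Db.
C up to Db is 1 semitone, a half step narrower than a major second, so the interval is minor.

minor second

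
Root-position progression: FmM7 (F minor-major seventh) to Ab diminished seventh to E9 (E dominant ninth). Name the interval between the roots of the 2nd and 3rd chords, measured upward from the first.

The roots are Ab and E.
Ab up to E is 8 semitones, a half step wider than a perfect fifth, so the interval is augmented.

augmented 5th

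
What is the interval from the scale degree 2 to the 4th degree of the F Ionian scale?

F major: F G A Bb C D E.
Scale degree 2 = G; scale degree 4 = Bb.
G up to Bb is 3 semitones, a half step narrower than a major third, so the interval is minor.

minor 3rd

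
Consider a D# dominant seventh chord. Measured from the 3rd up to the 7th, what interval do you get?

diminished 5th

D#7 (D# dominant seventh): D#-F##-A#-C#.
The 3rd is F## and the 7th is C#.
5 letter names make it a fifth; at 6 semitones (a half step narrower than perfect) the quality is diminished.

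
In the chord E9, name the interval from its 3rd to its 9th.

minor seventh

The chord tones of E9 are E G♯ B D F♯.
So we need the interval from G♯ up to F♯.
7 letter names make it a seventh; at 10 semitones (a half step narrower than major) the quality is minor.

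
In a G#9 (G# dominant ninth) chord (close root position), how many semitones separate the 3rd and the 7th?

G# dominant ninth is spelled G#, B#, D#, F#, A#.
B# to F# is a diminished fifth: 6 semitones.

6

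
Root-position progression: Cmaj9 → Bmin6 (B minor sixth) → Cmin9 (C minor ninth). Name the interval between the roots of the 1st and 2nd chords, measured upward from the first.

The roots are C and B.
C up to B spans 7 letter names and 11 semitones — a major seventh.

major seventh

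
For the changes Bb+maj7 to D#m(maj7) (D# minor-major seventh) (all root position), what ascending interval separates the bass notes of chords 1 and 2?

augmented third

The roots are Bb and D#.
From Bb to D#: 5 semitones over a third = augmented.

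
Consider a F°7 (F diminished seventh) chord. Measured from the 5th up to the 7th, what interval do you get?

minor third

The chord tones of F diminished seventh are F-A♭-C♭-E𝄫.
5th = C♭; 7th = E𝄫.
From C♭ to E𝄫: 3 semitones over a third = minor.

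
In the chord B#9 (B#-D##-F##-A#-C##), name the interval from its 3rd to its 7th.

The 3rd is D## and the 7th is A#.
D## up to A# is 6 semitones, a half step narrower than a perfect fifth, so the interval is diminished.

diminished fifth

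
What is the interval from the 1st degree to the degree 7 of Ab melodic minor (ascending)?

M7

Ab melodic minor: Ab Bb Cb Db Eb F G.
The 1st degree is Ab and the 7th degree is G.
From Ab to G is 11 semitones, exactly the major seventh.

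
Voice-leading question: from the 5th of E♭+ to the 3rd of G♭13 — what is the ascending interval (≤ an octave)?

d8

The 5th of E♭+ is B; the 3rd of G♭13 is B♭.
From B to B♭: 11 semitones over an octave = diminished.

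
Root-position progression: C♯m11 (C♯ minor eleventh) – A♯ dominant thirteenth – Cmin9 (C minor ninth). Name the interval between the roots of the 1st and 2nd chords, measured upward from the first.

The roots are C♯ and A♯.
C♯ up to A♯ spans 6 letter names and 9 semitones — a major sixth.

major 6th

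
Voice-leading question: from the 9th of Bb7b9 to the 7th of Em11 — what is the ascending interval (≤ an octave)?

augmented 2nd

The 9th of Bb7b9 is Cb; the 7th of Em11 is D.
2 letter names make it a second; at 3 semitones (a half step wider than major) the quality is augmented.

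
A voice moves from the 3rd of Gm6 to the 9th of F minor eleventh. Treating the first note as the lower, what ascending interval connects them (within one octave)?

major sixth

The 3rd of Gm6 is Bb; the 9th of F minor eleventh is G.
Counting 6 letters and 9 half steps from Bb gives a major sixth.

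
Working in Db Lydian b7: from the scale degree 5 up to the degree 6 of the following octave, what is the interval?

The scale runs Db Eb F G Ab Bb Cb.
So we need the interval from Ab up to Bb.
From Ab to Bb is 14 semitones, exactly the major ninth.

M9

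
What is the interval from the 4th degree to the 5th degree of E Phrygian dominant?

The scale runs E F G# A B C D.
4th degree = A; scale degree 5 = B.
A up to B spans 2 letter names and 2 semitones — a major second.

major second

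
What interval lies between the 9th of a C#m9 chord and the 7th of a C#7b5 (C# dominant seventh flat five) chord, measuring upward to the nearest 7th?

The 9th of C#m9 is D#; the 7th of C#7b5 (C# dominant seventh flat five) is B.
6 letter names make it a sixth; at 8 semitones (a half step narrower than major) the quality is minor.

m6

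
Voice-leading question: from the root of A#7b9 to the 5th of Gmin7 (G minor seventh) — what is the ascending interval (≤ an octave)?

d4

A#7b9 has A# as its root, and Gmin7 (G minor seventh) has D as its 5th.
From A# to D: 4 semitones over a fourth = diminished.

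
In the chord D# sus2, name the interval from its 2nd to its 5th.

D#sus2 (D# sus2): D# E# A#.
The 2nd is E# and the 5th is A#.
From E# to A# is 5 semitones, exactly the perfect fourth.

perfect 4th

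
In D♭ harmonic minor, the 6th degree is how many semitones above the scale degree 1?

8

The scale is D♭ E♭ F♭ G♭ A♭ B𝄫 C.
D♭ up to B𝄫 is a minor sixth — 8 semitones.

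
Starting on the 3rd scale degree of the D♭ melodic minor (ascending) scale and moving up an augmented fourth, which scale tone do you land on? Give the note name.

The scale is D♭ E♭ F♭ G♭ A♭ B♭ C.
The 3rd scale degree is F♭; an augmented fourth above that is B♭ — scale degree 6.

Bb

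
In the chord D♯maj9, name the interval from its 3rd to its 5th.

D♯maj9 (D♯ major ninth): D♯-F𝄪-A♯-C𝄪-E♯.
That puts F𝄪 below A♯.
F𝄪 up to A♯ is 3 semitones, a half step narrower than a major third, so the interval is minor.

minor 3rd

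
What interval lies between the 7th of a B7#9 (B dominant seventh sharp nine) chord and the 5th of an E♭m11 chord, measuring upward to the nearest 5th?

minor second

The 7th of B7#9 (B dominant seventh sharp nine) is A; the 5th of E♭m11 is B♭.
From A to B♭: 1 semitone over a second = minor.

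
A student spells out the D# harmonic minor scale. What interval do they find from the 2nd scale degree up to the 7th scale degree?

major sixth

Spelling the D# harmonic minor scale: D# E# F# G# A# B C##.
That puts E# below C##.
E# up to C## spans 6 letter names and 9 semitones — a major sixth.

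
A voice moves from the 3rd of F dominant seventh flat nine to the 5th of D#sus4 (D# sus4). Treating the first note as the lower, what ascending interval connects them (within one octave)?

The 3rd of F dominant seventh flat nine is A; the 5th of D#sus4 (D# sus4) is A#.
A up to A# is 1 semitone, a half step wider than a perfect unison, so the interval is augmented.

augmented unison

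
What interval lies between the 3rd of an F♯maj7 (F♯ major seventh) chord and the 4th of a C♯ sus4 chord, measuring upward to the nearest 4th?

The 3rd of F♯maj7 (F♯ major seventh) is A♯; the 4th of C♯ sus4 is F♯.
A♯ up to F♯ is 8 semitones, a half step narrower than a major sixth, so the interval is minor.

minor sixth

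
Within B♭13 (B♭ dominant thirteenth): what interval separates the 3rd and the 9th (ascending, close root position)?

minor seventh

B♭13 (B♭ dominant thirteenth): B♭ D F A♭ C G.
The 3rd is D and the 9th is C.
D up to C is 10 semitones, a half step narrower than a major seventh, so the interval is minor.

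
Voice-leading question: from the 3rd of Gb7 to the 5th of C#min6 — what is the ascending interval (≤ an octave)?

Gb7 has Bb as its 3rd, and C#min6 has G# as its 5th.
Bb up to G# is 10 semitones, a half step wider than a major sixth, so the interval is augmented.

augmented 6th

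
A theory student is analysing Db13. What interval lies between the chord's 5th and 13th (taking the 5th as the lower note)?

major 9th

Spelling the chord: Db F Ab Cb Eb Bb.
That puts Ab below Bb.
Ab up to Bb spans 9 letter names and 14 semitones — a major ninth.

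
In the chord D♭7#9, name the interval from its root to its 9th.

The chord tones of D♭ dominant seventh sharp nine are D♭, F, A♭, C♭, E.
So we need the interval from D♭ up to E.
D♭ up to E is 15 semitones, a half step wider than a major ninth, so the interval is augmented.

augmented ninth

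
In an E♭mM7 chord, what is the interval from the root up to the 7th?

The chord tones of E♭mM7 (E♭ minor-major seventh) are E♭-G♭-B♭-D.
That puts E♭ below D.
E♭ up to D spans 7 letter names and 11 semitones — a major seventh.

major seventh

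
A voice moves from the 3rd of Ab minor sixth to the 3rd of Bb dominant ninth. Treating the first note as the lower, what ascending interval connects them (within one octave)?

augmented second

The 3rd of Ab minor sixth is Cb; the 3rd of Bb dominant ninth is D.
From Cb to D: 3 semitones over a second = augmented.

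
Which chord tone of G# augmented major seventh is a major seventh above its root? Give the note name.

The chord tones of G#maj7#5 are G# B# D## F##.
The root is G#. A major seventh above G# is F##.
F## is the chord's 7th.

F##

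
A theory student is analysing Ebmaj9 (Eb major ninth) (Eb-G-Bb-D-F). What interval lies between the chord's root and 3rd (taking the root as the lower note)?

major third

That puts Eb below G.
From Eb to G is 4 semitones, exactly the major third.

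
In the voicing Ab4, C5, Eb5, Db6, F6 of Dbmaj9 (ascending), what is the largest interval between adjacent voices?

minor 7th

Adjacent intervals: Ab4→C5 = major third; C5→Eb5 = minor third; Eb5→Db6 = minor seventh; Db6→F6 = major third.
The largest is Eb5 to Db6, a minor seventh (10 semitones).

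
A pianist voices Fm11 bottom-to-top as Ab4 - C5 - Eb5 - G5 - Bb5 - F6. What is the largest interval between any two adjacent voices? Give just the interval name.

Adjacent intervals: Ab4→C5 = major third; C5→Eb5 = minor third; Eb5→G5 = major third; G5→Bb5 = minor third; Bb5→F6 = perfect fifth.
The largest is Bb5 to F6, a perfect fifth (7 semitones).

perfect fifth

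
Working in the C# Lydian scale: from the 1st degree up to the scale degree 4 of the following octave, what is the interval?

augmented eleventh

C# lydian: C# D# E# F## G# A# B#.
That puts C# below F##.
C# up to F## is 18 semitones, a half step wider than a perfect eleventh, so the interval is augmented.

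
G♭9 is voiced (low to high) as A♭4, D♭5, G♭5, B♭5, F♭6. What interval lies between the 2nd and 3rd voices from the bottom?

Those voices are D♭5 and G♭5.
D♭ up to G♭ spans 4 letter names and 5 semitones — a perfect fourth.

perfect fourth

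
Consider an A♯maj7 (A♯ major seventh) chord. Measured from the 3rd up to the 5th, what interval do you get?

minor 3rd

Spelling the chord: A♯, C𝄪, E♯, G𝄪.
So we need the interval from C𝄪 up to E♯.
From C𝄪 to E♯: 3 semitones over a third = minor.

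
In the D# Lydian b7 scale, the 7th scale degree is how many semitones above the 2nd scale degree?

The scale is D# E# F## G## A# B# C#.
E# up to C# is a minor sixth — 8 semitones.

8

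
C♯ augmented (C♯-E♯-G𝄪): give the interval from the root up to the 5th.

Root = C♯; 5th = G𝄪.
C♯ up to G𝄪 is 8 semitones, a half step wider than a perfect fifth, so the interval is augmented.

augmented fifth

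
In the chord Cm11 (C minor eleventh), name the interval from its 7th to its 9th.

major third

Cm11 (C minor eleventh) is spelled C, Eb, G, Bb, D, F.
So we need the interval from Bb up to D.
Counting 3 letters and 4 half steps from Bb gives a major third.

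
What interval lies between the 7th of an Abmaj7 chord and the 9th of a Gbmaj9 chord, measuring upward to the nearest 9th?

Abmaj7 has G as its 7th, and Gbmaj9 has Ab as its 9th.
G up to Ab is 1 semitone, a half step narrower than a major second, so the interval is minor.

minor second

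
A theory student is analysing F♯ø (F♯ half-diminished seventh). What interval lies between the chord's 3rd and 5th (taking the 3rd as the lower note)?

minor third

F♯ half-diminished seventh is spelled F♯-A-C-E.
That puts A below C.
3 letter names make it a third; at 3 semitones (a half step narrower than major) the quality is minor.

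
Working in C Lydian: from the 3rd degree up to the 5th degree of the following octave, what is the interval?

Spelling C Lydian: C D E F# G A B.
3rd degree = E; degree 5 (up an octave) = G.
10 letter names make it a tenth; at 15 semitones (a half step narrower than major) the quality is minor.

minor tenth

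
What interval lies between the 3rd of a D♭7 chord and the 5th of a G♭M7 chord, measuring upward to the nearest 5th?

D♭7 has F as its 3rd, and G♭M7 has D♭ as its 5th.
6 letter names make it a sixth; at 8 semitones (a half step narrower than major) the quality is minor.

minor sixth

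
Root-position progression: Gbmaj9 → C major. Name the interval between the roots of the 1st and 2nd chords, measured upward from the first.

The roots are Gb and C.
Gb up to C is 6 semitones, a half step wider than a perfect fourth, so the interval is augmented.

augmented 4th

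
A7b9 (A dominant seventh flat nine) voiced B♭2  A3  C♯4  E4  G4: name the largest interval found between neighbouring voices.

major seventh

Adjacent intervals: B♭2→A3 = major seventh; A3→C♯4 = major third; C♯4→E4 = minor third; E4→G4 = minor third.
The largest is B♭2 to A3, a major seventh (11 semitones).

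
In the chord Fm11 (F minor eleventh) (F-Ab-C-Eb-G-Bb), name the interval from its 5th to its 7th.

minor third

5th = C; 7th = Eb.
3 letter names make it a third; at 3 semitones (a half step narrower than major) the quality is minor.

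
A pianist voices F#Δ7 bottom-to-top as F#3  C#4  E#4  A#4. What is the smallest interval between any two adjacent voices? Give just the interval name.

major 3rd

Adjacent intervals: F#3→C#4 = perfect fifth; C#4→E#4 = major third; E#4→A#4 = perfect fourth.
The smallest is C#4 to E#4, a major third (4 semitones).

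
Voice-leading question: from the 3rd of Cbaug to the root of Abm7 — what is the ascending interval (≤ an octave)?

The 3rd of Cbaug is Eb; the root of Abm7 is Ab.
Eb up to Ab spans 4 letter names and 5 semitones — a perfect fourth.

perfect fourth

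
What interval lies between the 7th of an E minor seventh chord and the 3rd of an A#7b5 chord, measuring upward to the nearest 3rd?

augmented 7th

The 7th of E minor seventh is D; the 3rd of A#7b5 is C##.
D up to C## is 12 semitones, a half step wider than a major seventh, so the interval is augmented.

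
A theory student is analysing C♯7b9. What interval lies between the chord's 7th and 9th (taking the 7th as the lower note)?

The chord tones of C♯7b9 are C♯ E♯ G♯ B D.
That puts B below D.
From B to D: 3 semitones over a third = minor.

minor 3rd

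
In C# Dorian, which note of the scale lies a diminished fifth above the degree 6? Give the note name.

E

The scale is C# D# E F# G# A# B.
The degree 6 is A#; a diminished fifth above that is E — scale degree 3.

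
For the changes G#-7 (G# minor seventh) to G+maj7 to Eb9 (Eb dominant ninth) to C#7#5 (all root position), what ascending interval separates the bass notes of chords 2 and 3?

minor 6th

The roots are G and Eb.
G up to Eb is 8 semitones, a half step narrower than a major sixth, so the interval is minor.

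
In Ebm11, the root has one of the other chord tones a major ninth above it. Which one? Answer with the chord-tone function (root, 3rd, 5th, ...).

Spelling the chord: Eb Gb Bb Db F Ab.
The root is Eb. A major ninth above Eb is F.
F is the chord's 9th.

9th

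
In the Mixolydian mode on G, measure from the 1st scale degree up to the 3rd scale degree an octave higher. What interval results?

major tenth

The scale runs G A B C D E F.
1st scale degree = G; 3rd degree (up an octave) = B.
Counting 10 letters and 16 half steps from G gives a major tenth.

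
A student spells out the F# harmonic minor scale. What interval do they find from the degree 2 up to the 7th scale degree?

Spelling the F# harmonic minor scale: F# G# A B C# D E#.
Degree 2 = G#; 7th degree = E#.
From G# to E# is 9 semitones, exactly the major sixth.

major sixth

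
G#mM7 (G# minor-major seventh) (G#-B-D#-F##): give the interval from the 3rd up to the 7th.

So we need the interval from B up to F##.
B up to F## is 8 semitones, a half step wider than a perfect fifth, so the interval is augmented.

augmented 5th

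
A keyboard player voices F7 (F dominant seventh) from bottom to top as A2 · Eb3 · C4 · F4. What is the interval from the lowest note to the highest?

The outer voices are A2 and F4.
13 letter names make it a thirteenth; at 20 semitones (a half step narrower than major) the quality is minor.

minor thirteenth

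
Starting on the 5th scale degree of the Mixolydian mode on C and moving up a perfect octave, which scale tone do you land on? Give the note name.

The scale is C D E F G A Bb.
The 5th scale degree is G; a perfect octave above that is G — scale degree 5.

G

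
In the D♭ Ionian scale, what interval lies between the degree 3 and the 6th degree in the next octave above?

D♭ major: D♭ E♭ F G♭ A♭ B♭ C.
Degree 3 = F; degree 6 (up an octave) = B♭.
Counting 11 letters and 17 half steps from F gives a perfect eleventh.

perfect 11th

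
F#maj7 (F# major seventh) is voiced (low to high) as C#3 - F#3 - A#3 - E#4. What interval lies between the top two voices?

Those voices are A#3 and E#4.
From A# to E# is 7 semitones, exactly the perfect fifth.

perfect fifth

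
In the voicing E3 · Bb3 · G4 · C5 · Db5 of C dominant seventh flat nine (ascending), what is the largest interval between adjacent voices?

major sixth

Adjacent intervals: E3→Bb3 = diminished fifth; Bb3→G4 = major sixth; G4→C5 = perfect fourth; C5→Db5 = minor second.
The largest is Bb3 to G4, a major sixth (9 semitones).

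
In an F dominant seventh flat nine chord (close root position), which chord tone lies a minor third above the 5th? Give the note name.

Spelling the chord: F, A, C, Eb, Gb.
The 5th is C. A minor third above C is Eb.
Eb is the chord's 7th.

Eb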